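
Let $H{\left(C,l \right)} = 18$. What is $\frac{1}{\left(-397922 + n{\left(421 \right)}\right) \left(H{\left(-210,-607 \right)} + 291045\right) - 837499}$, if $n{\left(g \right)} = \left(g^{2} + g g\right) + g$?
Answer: $- \frac{1}{12522076696} \approx -7.9859 \cdot 10^{-11}$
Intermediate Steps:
$n{\left(g \right)} = g + 2 g^{2}$ ($n{\left(g \right)} = \left(g^{2} + g^{2}\right) + g = 2 g^{2} + g = g + 2 g^{2}$)
$\frac{1}{\left(-397922 + n{\left(421 \right)}\right) \left(H{\left(-210,-607 \right)} + 291045\right) - 837499} = \frac{1}{\left(-397922 + 421 \left(1 + 2 \cdot 421\right)\right) \left(18 + 291045\right) - 837499} = \frac{1}{\left(-397922 + 421 \left(1 + 842\right)\right) 291063 - 837499} = \frac{1}{\left(-397922 + 421 \cdot 843\right) 291063 - 837499} = \frac{1}{\left(-397922 + 354903\right) 291063 - 837499} = \frac{1}{\left(-43019\right) 291063 - 837499} = \frac{1}{-12521239197 - 837499} = \frac{1}{-12522076696} = - \frac{1}{12522076696}$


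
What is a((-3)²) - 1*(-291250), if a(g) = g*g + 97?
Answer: 291428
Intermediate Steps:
a(g) = 97 + g² (a(g) = g² + 97 = 97 + g²)
a((-3)²) - 1*(-291250) = (97 + ((-3)²)²) - 1*(-291250) = (97 + 9²) + 291250 = (97 + 81) + 291250 = 178 + 291250 = 291428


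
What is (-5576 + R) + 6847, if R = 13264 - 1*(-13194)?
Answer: 27729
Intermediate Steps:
R = 26458 (R = 13264 + 13194 = 26458)
(-5576 + R) + 6847 = (-5576 + 26458) + 6847 = 20882 + 6847 = 27729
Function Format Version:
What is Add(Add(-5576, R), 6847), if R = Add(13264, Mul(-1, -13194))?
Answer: 27729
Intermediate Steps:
R = 26458 (R = Add(13264, 13194) = 26458)
Add(Add(-5576, R), 6847) = Add(Add(-5576, 26458), 6847) = Add(20882, 6847) = 27729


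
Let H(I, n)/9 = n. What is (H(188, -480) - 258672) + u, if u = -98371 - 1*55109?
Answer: -416472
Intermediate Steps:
u = -153480 (u = -98371 - 55109 = -153480)
H(I, n) = 9*n
(H(188, -480) - 258672) + u = (9*(-480) - 258672) - 153480 = (-4320 - 258672) - 153480 = -262992 - 153480 = -416472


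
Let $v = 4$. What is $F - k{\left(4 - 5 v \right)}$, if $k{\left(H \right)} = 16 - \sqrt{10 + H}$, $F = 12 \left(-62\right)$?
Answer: $-760 + i \sqrt{6} \approx -760.0 + 2.4495 i$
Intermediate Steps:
$F = -744$
$F - k{\left(4 - 5 v \right)} = -744 - \left(16 - \sqrt{10 + \left(4 - 20\right)}\right) = -744 - \left(16 - \sqrt{10 - 16}\right) = -744 - \left(16 - \sqrt{-6}\right) = -744 - \left(16 - i \sqrt{6}\right) = -760 + i \sqrt{6}$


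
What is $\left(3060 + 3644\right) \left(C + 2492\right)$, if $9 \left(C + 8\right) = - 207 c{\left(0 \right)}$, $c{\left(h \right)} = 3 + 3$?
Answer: $15727584$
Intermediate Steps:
$c{\left(h \right)} = 6$
$C = -146$ ($C = -8 + \frac{\left(-207\right) 6}{9} = -8 + \frac{1}{9} \left(-1242\right) = -8 - 138 = -146$)
$\left(3060 + 3644\right) \left(C + 2492\right) = \left(3060 + 3644\right) \left(-146 + 2492\right) = 6704 \cdot 2346 = 15727584$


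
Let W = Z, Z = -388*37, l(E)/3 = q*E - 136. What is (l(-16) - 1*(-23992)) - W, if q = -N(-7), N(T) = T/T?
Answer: 37988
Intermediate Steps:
N(T) = 1
q = -1 (q = -1*1 = -1)
l(E) = -408 - 3*E (l(E) = 3*(-E - 136) = 3*(-136 - E) = -408 - 3*E)
Z = -14356
W = -14356
(l(-16) - 1*(-23992)) - W = ((-408 - 3*(-16)) - 1*(-23992)) - 1*(-14356) = ((-408 + 48) + 23992) + 14356 = (-360 + 23992) + 14356 = 23632 + 14356 = 37988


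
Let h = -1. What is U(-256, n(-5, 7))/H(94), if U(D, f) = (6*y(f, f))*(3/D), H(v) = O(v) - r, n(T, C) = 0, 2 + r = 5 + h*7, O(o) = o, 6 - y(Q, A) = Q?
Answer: -27/6272 ≈ -0.0043048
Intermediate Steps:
y(Q, A) = 6 - Q
r = -4 (r = -2 + (5 - 1*7) = -2 + (5 - 7) = -2 - 2 = -4)
H(v) = 4 + v (H(v) = v - 1*(-4) = v + 4 = 4 + v)
U(D, f) = 3*(36 - 6*f)/D (U(D, f) = (6*(6 - f))*(3/D) = (36 - 6*f)*(3/D) = 3*(36 - 6*f)/D)
U(-256, n(-5, 7))/H(94) = (18*(6 - 1*0)/(-256))/(4 + 94) = (18*(-1/256)*(6 + 0))/98 = (18*(-1/256)*6)*(1/98) = -27/64*1/98 = -27/6272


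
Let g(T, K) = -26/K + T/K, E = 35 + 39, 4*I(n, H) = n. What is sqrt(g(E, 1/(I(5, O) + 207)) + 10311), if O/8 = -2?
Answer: sqrt(20307) ≈ 142.50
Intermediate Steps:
O = -16 (O = 8*(-2) = -16)
I(n, H) = n/4
E = 74
sqrt(g(E, 1/(I(5, O) + 207)) + 10311) = sqrt((-26 + 74)/(1/((1/4)*5 + 207)) + 10311) = sqrt(48/1/(5/4 + 207) + 10311) = sqrt(48/1/(833/4) + 10311) = sqrt(48/(4/833) + 10311) = sqrt((833/4)*48 + 10311) = sqrt(9996 + 10311) = sqrt(20307)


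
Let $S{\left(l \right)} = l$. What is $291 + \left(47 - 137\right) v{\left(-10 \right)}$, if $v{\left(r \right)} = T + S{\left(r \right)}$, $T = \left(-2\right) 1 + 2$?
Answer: $1191$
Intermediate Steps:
$T = 0$ ($T = -2 + 2 = 0$)
$v{\left(r \right)} = r$ ($v{\left(r \right)} = 0 + r = r$)
$291 + \left(47 - 137\right) v{\left(-10 \right)} = 291 + \left(47 - 137\right) \left(-10\right) = 291 - -900 = 291 + 900 = 1191$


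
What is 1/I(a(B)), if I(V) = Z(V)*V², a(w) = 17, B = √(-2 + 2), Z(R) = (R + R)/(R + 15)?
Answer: 16/4913 ≈ 0.0032567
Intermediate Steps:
Z(R) = 2*R/(15 + R) (Z(R) = (2*R)/(15 + R) = 2*R/(15 + R))
B = 0 (B = √0 = 0)
I(V) = 2*V³/(15 + V) (I(V) = (2*V/(15 + V))*V² = 2*V³/(15 + V))
1/I(a(B)) = 1/(2*17³/(15 + 17)) = 1/(2*4913/32) = 1/(2*4913*(1/32)) = 1/(4913/16) = 16/4913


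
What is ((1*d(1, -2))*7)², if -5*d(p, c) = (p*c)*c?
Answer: 784/25 ≈ 31.360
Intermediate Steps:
d(p, c) = -p*c²/5 (d(p, c) = -p*c*c/5 = -c*p*c/5 = -p*c²/5)
((1*d(1, -2))*7)² = ((1*(-⅕*1*(-2)²))*7)² = ((1*(-⅕*1*4))*7)² = ((1*(-⅘))*7)² = (-⅘*7)² = (-28/5)² = 784/25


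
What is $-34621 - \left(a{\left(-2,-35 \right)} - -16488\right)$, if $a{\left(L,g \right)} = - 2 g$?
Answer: $-51179$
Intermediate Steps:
$-34621 - \left(a{\left(-2,-35 \right)} - -16488\right) = -34621 - \left(\left(-2\right) \left(-35\right) - -16488\right) = -34621 - \left(70 + 16488\right) = -34621 - 16558 = -51179$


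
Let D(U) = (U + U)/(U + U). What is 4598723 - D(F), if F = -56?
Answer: 4598722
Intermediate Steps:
D(U) = 1 (D(U) = (2*U)/((2*U)) = (2*U)*(1/(2*U)) = 1)
4598723 - D(F) = 4598723 - 1*1 = 4598723 - 1 = 4598722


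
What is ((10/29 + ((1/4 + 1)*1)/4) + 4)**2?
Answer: 4669921/215296 ≈ 21.691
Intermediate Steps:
((10/29 + ((1/4 + 1)*1)/4) + 4)**2 = ((10*(1/29) + ((1/4 + 1)*1)*(1/4)) + 4)**2 = ((10/29 + ((5/4)*1)*(1/4)) + 4)**2 = ((10/29 + (5/4)*(1/4)) + 4)**2 = ((10/29 + 5/16) + 4)**2 = (305/464 + 4)**2 = (2161/464)**2 = 4669921/215296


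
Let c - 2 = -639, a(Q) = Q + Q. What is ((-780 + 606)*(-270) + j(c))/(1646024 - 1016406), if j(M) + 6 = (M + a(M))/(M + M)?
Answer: 8541/114476 ≈ 0.074610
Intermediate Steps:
a(Q) = 2*Q
c = -637 (c = 2 - 639 = -637)
j(M) = -9/2 (j(M) = -6 + (M + 2*M)/(M + M) = -6 + (3*M)/((2*M)) = -6 + (3*M)*(1/(2*M)) = -6 + 3/2 = -9/2)
((-780 + 606)*(-270) + j(c))/(1646024 - 1016406) = ((-780 + 606)*(-270) - 9/2)/(1646024 - 1016406) = (-174*(-270) - 9/2)/629618 = (46980 - 9/2)*(1/629618) = (93951/2)*(1/629618) = 8541/114476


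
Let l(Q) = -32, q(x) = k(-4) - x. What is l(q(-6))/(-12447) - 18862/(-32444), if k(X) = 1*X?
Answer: 117906761/201915234 ≈ 0.58394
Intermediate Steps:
k(X) = X
q(x) = -4 - x
l(q(-6))/(-12447) - 18862/(-32444) = -32/(-12447) - 18862/(-32444) = -32*(-1/12447) - 18862*(-1/32444) = 32/12447 + 9431/16222 = 117906761/201915234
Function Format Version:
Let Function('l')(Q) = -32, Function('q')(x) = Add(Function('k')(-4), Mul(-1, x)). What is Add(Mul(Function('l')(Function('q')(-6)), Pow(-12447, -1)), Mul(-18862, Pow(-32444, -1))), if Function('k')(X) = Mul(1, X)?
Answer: Rational(117906761, 201915234) ≈ 0.58394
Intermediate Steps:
Function('k')(X) = X
Function('q')(x) = Add(-4, Mul(-1, x))
Add(Mul(Function('l')(Function('q')(-6)), Pow(-12447, -1)), Mul(-18862, Pow(-32444, -1))) = Add(Mul(-32, Pow(-12447, -1)), Mul(-18862, Pow(-32444, -1))) = Add(Mul(-32, Rational(-1, 12447)), Mul(-18862, Rational(-1, 32444))) = Add(Rational(32, 12447), Rational(9431, 16222)) = Rational(117906761, 201915234)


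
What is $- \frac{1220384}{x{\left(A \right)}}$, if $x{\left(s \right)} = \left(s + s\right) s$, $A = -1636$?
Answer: $- \frac{38137}{167281} \approx -0.22798$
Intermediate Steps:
$x{\left(s \right)} = 2 s^{2}$ ($x{\left(s \right)} = 2 s s = 2 s^{2}$)
$- \frac{1220384}{x{\left(A \right)}} = - \frac{1220384}{2 \left(-1636\right)^{2}} = - \frac{1220384}{2 \cdot 2676496} = - \frac{1220384}{5352992} = \left(-1220384\right) \frac{1}{5352992} = - \frac{38137}{167281}$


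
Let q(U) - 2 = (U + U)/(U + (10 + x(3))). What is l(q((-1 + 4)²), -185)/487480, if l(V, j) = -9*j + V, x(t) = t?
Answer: 9173/2681140 ≈ 0.0034213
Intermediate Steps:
q(U) = 2 + 2*U/(13 + U) (q(U) = 2 + (U + U)/(U + (10 + 3)) = 2 + (2*U)/(U + 13) = 2 + (2*U)/(13 + U) = 2 + 2*U/(13 + U))
l(V, j) = V - 9*j
l(q((-1 + 4)²), -185)/487480 = (2*(13 + 2*(-1 + 4)²)/(13 + (-1 + 4)²) - 9*(-185))/487480 = (2*(13 + 2*3²)/(13 + 3²) + 1665)*(1/487480) = (2*(13 + 2*9)/(13 + 9) + 1665)*(1/487480) = (2*(13 + 18)/22 + 1665)*(1/487480) = (2*(1/22)*31 + 1665)*(1/487480) = (31/11 + 1665)*(1/487480) = (18346/11)*(1/487480) = 9173/2681140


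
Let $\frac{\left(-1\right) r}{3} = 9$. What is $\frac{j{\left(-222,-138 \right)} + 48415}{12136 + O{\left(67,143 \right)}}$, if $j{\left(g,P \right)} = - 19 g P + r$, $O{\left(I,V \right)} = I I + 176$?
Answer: $- \frac{533696}{16801} \approx -31.766$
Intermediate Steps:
$r = -27$ ($r = \left(-3\right) 9 = -27$)
$O{\left(I,V \right)} = 176 + I^{2}$ ($O{\left(I,V \right)} = I^{2} + 176 = 176 + I^{2}$)
$j{\left(g,P \right)} = -27 - 19 P g$ ($j{\left(g,P \right)} = - 19 g P - 27 = - 19 P g - 27 = -27 - 19 P g$)
$\frac{j{\left(-222,-138 \right)} + 48415}{12136 + O{\left(67,143 \right)}} = \frac{\left(-27 - \left(-2622\right) \left(-222\right)\right) + 48415}{12136 + \left(176 + 67^{2}\right)} = \frac{\left(-27 - 582084\right) + 48415}{12136 + \left(176 + 4489\right)} = \frac{-582111 + 48415}{12136 + 4665} = - \frac{533696}{16801}$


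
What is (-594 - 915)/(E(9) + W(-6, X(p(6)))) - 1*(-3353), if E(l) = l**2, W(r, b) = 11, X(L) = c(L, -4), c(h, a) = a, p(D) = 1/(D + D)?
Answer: 306967/92 ≈ 3336.6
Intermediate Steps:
p(D) = 1/(2*D)
X(L) = -4
(-594 - 915)/(E(9) + W(-6, X(p(6)))) - 1*(-3353) = (-594 - 915)/(9**2 + 11) - 1*(-3353) = -1509/(81 + 11) + 3353 = -1509/92 + 3353 = 306967/92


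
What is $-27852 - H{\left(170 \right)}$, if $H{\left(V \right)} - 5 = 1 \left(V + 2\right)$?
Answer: $-28029$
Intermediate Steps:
$H{\left(V \right)} = 7 + V$ ($H{\left(V \right)} = 5 + 1 \left(V + 2\right) = 5 + 1 \left(2 + V\right) = 5 + \left(2 + V\right) = 7 + V$)
$-27852 - H{\left(170 \right)} = -27852 - \left(7 + 170\right) = -27852 - 177 = -28029$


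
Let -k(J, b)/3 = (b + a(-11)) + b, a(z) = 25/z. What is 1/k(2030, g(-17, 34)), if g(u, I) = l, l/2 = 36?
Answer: -11/4677 ≈ -0.0023519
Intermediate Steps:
l = 72 (l = 2*36 = 72)
g(u, I) = 72
k(J, b) = 75/11 - 6*b (k(J, b) = -3*((b + 25/(-11)) + b) = -3*((b + 25*(-1/11)) + b) = -3*((b - 25/11) + b) = -3*((-25/11 + b) + b) = -3*(-25/11 + 2*b) = 75/11 - 6*b)
1/k(2030, g(-17, 34)) = 1/(75/11 - 6*72) = 1/(75/11 - 432) = 1/(-4677/11) = -11/4677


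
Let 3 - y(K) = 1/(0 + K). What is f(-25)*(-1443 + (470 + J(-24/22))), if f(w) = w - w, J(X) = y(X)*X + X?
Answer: 0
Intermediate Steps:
y(K) = 3 - 1/K (y(K) = 3 - 1/(0 + K) = 3 - 1/K)
J(X) = X + X*(3 - 1/X) (J(X) = (3 - 1/X)*X + X = X*(3 - 1/X) + X = X + X*(3 - 1/X))
f(w) = 0
f(-25)*(-1443 + (470 + J(-24/22))) = 0*(-1443 + (470 + (-1 + 4*(-24/22)))) = 0*(-1443 + (470 + (-1 + 4*(-24*1/22)))) = 0*(-1443 + (470 + (-1 + 4*(-12/11)))) = 0*(-1443 + (470 + (-1 - 48/11))) = 0*(-1443 + (470 - 59/11)) = 0*(-1443 + 5111/11) = 0*(-10762/11) = 0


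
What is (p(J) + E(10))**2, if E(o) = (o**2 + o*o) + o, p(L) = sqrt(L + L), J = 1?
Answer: (210 + sqrt(2))**2 ≈ 44696.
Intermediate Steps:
p(L) = sqrt(2)*sqrt(L) (p(L) = sqrt(2*L) = sqrt(2)*sqrt(L))
E(o) = o + 2*o**2 (E(o) = (o**2 + o**2) + o = 2*o**2 + o = o + 2*o**2)
(p(J) + E(10))**2 = (sqrt(2)*sqrt(1) + 10*(1 + 2*10))**2 = (sqrt(2)*1 + 10*(1 + 20))**2 = (sqrt(2) + 10*21)**2 = (sqrt(2) + 210)**2 = (210 + sqrt(2))**2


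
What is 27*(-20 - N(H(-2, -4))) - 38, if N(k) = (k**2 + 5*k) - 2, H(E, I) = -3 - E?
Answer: -416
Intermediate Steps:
N(k) = -2 + k**2 + 5*k
27*(-20 - N(H(-2, -4))) - 38 = 27*(-20 - (-2 + (-3 - 1*(-2))**2 + 5*(-3 - 1*(-2)))) - 38 = 27*(-20 - (-2 + (-3 + 2)**2 + 5*(-3 + 2))) - 38 = 27*(-20 - (-2 + (-1)**2 + 5*(-1))) - 38 = 27*(-20 - (-2 + 1 - 5)) - 38 = 27*(-20 - 1*(-6)) - 38 = 27*(-20 + 6) - 38 = 27*(-14) - 38 = -378 - 38 = -416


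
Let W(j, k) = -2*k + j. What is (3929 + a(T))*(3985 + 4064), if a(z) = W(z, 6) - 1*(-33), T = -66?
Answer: 31262316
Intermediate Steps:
W(j, k) = j - 2*k
a(z) = 21 + z (a(z) = (z - 2*6) - 1*(-33) = (z - 12) + 33 = (-12 + z) + 33 = 21 + z)
(3929 + a(T))*(3985 + 4064) = (3929 + (21 - 66))*(3985 + 4064) = (3929 - 45)*8049 = 3884*8049 = 31262316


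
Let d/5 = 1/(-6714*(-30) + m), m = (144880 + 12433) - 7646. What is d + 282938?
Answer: 99335853611/351087 ≈ 2.8294e+5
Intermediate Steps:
m = 149667 (m = 157313 - 7646 = 149667)
d = 5/351087 (d = 5/(-6714*(-30) + 149667) = 5/(201420 + 149667) = 5/351087 ≈ 1.4241e-5)
d + 282938 = 5/351087 + 282938 = 99335853611/351087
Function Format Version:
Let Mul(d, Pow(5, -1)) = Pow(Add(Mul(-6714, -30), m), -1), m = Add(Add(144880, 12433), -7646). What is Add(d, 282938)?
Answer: Rational(99335853611, 351087) ≈ 2.8294e+5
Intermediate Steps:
m = 149667 (m = Add(157313, -7646) = 149667)
d = Rational(5, 351087) (d = Mul(5, Pow(Add(Mul(-6714, -30), 149667), -1)) = Mul(5, Pow(Add(201420, 149667), -1)) = Mul(5, Pow(351087, -1)) = Mul(5, Rational(1, 351087)) = Rational(5, 351087) ≈ 1.4241e-5)
Add(d, 282938) = Add(Rational(5, 351087), 282938) = Rational(99335853611, 351087)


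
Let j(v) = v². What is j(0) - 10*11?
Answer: -110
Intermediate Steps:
j(0) - 10*11 = 0² - 10*11 = 0 - 110 = -110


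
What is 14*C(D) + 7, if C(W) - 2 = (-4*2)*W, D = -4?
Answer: 483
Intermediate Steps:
C(W) = 2 - 8*W (C(W) = 2 + (-4*2)*W = 2 - 8*W)
14*C(D) + 7 = 14*(2 - 8*(-4)) + 7 = 14*(2 + 32) + 7 = 14*34 + 7 = 476 + 7 = 483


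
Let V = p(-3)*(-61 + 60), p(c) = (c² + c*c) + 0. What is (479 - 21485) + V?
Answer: -21024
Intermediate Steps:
p(c) = 2*c² (p(c) = (c² + c²) + 0 = 2*c² + 0 = 2*c²)
V = -18 (V = (2*(-3)²)*(-61 + 60) = (2*9)*(-1) = 18*(-1) = -18)
(479 - 21485) + V = (479 - 21485) - 18 = -21006 - 18 = -21024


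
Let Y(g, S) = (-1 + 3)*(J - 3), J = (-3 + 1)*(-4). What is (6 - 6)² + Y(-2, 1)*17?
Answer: 170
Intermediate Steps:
J = 8 (J = -2*(-4) = 8)
Y(g, S) = 10 (Y(g, S) = (-1 + 3)*(8 - 3) = 2*5 = 10)
(6 - 6)² + Y(-2, 1)*17 = (6 - 6)² + 10*17 = 0² + 170 = 0 + 170 = 170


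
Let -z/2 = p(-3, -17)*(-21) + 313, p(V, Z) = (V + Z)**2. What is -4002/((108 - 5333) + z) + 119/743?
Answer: -1670555/8135107 ≈ -0.20535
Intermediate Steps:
z = 16174 (z = -2*((-3 - 17)**2*(-21) + 313) = -2*((-20)**2*(-21) + 313) = -2*(400*(-21) + 313) = -2*(-8400 + 313) = -2*(-8087) = 16174)
-4002/((108 - 5333) + z) + 119/743 = -4002/((108 - 5333) + 16174) + 119/743 = -4002/(-5225 + 16174) + 119*(1/743) = -4002/10949 + 119/743 = -1670555/8135107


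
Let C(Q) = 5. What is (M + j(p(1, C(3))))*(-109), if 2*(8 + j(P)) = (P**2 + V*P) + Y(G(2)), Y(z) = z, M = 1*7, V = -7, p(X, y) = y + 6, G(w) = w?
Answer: -2398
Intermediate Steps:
p(X, y) = 6 + y
M = 7
j(P) = -7 + P**2/2 - 7*P/2 (j(P) = -8 + ((P**2 - 7*P) + 2)/2 = -8 + (2 + P**2 - 7*P)/2 = -8 + (1 + P**2/2 - 7*P/2) = -7 + P**2/2 - 7*P/2)
(M + j(p(1, C(3))))*(-109) = (7 + (-7 + (6 + 5)**2/2 - 7*(6 + 5)/2))*(-109) = (7 + (-7 + (1/2)*11**2 - 7/2*11))*(-109) = (7 + (-7 + (1/2)*121 - 77/2))*(-109) = (7 + (-7 + 121/2 - 77/2))*(-109) = (7 + 15)*(-109) = 22*(-109) = -2398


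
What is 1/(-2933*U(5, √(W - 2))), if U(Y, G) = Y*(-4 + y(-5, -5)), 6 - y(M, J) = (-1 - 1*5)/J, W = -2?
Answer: -1/11732 ≈ -8.5237e-5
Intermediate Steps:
y(M, J) = 6 + 6/J (y(M, J) = 6 - (-1 - 1*5)/J = 6 - (-1 - 5)/J = 6 - (-6)/J = 6 + 6/J)
U(Y, G) = 4*Y/5 (U(Y, G) = Y*(-4 + (6 + 6/(-5))) = Y*(-4 + (6 + 6*(-⅕))) = Y*(-4 + (6 - 6/5)) = Y*(-4 + 24/5) = Y*(⅘) = 4*Y/5)
1/(-2933*U(5, √(W - 2))) = 1/(-11732*5/5) = 1/(-2933*4) = 1/(-11732) = -1/11732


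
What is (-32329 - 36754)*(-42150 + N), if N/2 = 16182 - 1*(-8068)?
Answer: -438677050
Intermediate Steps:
N = 48500 (N = 2*(16182 - 1*(-8068)) = 2*(16182 + 8068) = 2*24250 = 48500)
(-32329 - 36754)*(-42150 + N) = (-32329 - 36754)*(-42150 + 48500) = -69083*6350 = -438677050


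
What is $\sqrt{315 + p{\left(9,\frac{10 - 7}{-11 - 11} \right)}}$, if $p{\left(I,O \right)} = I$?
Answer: $18$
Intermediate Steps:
$\sqrt{315 + p{\left(9,\frac{10 - 7}{-11 - 11} \right)}} = \sqrt{315 + 9} = \sqrt{324} = 18$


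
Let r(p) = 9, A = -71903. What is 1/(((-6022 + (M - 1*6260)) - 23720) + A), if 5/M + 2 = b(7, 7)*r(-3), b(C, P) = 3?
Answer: -5/539524 ≈ -9.2674e-6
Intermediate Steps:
M = ⅕ (M = 5/(-2 + 3*9) = 5/(-2 + 27) = 5/25 = 5*(1/25) = ⅕ ≈ 0.20000)
1/(((-6022 + (M - 1*6260)) - 23720) + A) = 1/(((-6022 + (⅕ - 1*6260)) - 23720) - 71903) = 1/(((-6022 + (⅕ - 6260)) - 23720) - 71903) = 1/(((-6022 - 31299/5) - 23720) - 71903) = 1/((-61409/5 - 23720) - 71903) = 1/(-180009/5 - 71903) = 1/(-539524/5) = -5/539524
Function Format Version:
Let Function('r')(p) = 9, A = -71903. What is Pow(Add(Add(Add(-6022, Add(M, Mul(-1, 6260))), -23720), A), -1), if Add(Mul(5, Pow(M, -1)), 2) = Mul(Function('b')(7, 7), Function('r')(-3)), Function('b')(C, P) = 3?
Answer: Rational(-5, 539524) ≈ -9.2674e-6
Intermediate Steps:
M = Rational(1, 5) (M = Mul(5, Pow(Add(-2, Mul(3, 9)), -1)) = Mul(5, Pow(Add(-2, 27), -1)) = Mul(5, Pow(25, -1)) = Mul(5, Rational(1, 25)) = Rational(1, 5) ≈ 0.20000)
Pow(Add(Add(Add(-6022, Add(M, Mul(-1, 6260))), -23720), A), -1) = Pow(Add(Add(Add(-6022, Add(Rational(1, 5), Mul(-1, 6260))), -23720), -71903), -1) = Pow(Add(Add(Add(-6022, Add(Rational(1, 5), -6260)), -23720), -71903), -1) = Pow(Add(Add(Add(-6022, Rational(-31299, 5)), -23720), -71903), -1) = Pow(Add(Add(Rational(-61409, 5), -23720), -71903), -1) = Pow(Add(Rational(-180009, 5), -71903), -1) = Pow(Rational(-539524, 5), -1) = Rational(-5, 539524)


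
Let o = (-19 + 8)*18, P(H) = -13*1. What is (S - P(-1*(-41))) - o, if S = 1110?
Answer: 1321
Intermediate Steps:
P(H) = -13
o = -198 (o = -11*18 = -198)
(S - P(-1*(-41))) - o = (1110 - 1*(-13)) - 1*(-198) = (1110 + 13) + 198 = 1123 + 198 = 1321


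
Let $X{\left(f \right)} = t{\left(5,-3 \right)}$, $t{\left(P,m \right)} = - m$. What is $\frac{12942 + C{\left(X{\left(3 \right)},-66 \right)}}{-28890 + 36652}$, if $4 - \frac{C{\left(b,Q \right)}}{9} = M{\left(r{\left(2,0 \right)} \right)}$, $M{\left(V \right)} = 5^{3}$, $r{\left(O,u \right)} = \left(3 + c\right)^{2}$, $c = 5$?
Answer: $\frac{11853}{7762} \approx 1.5271$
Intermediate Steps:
$r{\left(O,u \right)} = 64$ ($r{\left(O,u \right)} = \left(3 + 5\right)^{2} = 8^{2} = 64$)
$M{\left(V \right)} = 125$
$X{\left(f \right)} = 3$ ($X{\left(f \right)} = \left(-1\right) \left(-3\right) = 3$)
$C{\left(b,Q \right)} = -1089$ ($C{\left(b,Q \right)} = 36 - 1125 = -1089$)
$\frac{12942 + C{\left(X{\left(3 \right)},-66 \right)}}{-28890 + 36652} = \frac{12942 - 1089}{-28890 + 36652} = \frac{11853}{7762}$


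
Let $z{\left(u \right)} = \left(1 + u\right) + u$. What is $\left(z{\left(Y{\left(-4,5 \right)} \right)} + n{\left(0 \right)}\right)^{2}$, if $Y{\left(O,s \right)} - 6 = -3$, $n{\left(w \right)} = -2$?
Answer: $25$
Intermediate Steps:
$Y{\left(O,s \right)} = 3$ ($Y{\left(O,s \right)} = 6 - 3 = 3$)
$z{\left(u \right)} = 1 + 2 u$
$\left(z{\left(Y{\left(-4,5 \right)} \right)} + n{\left(0 \right)}\right)^{2} = \left(\left(1 + 2 \cdot 3\right) - 2\right)^{2} = \left(\left(1 + 6\right) - 2\right)^{2} = \left(7 - 2\right)^{2} = 5^{2} = 25$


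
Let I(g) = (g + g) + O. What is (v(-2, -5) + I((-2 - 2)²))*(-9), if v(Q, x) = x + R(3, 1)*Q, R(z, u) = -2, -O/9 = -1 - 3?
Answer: -603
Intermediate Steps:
O = 36 (O = -9*(-1 - 3) = -9*(-4) = 36)
I(g) = 36 + 2*g (I(g) = (g + g) + 36 = 2*g + 36 = 36 + 2*g)
v(Q, x) = x - 2*Q
(v(-2, -5) + I((-2 - 2)²))*(-9) = ((-5 - 2*(-2)) + (36 + 2*(-2 - 2)²))*(-9) = ((-5 + 4) + (36 + 2*(-4)²))*(-9) = (-1 + (36 + 2*16))*(-9) = (-1 + (36 + 32))*(-9) = (-1 + 68)*(-9) = 67*(-9) = -603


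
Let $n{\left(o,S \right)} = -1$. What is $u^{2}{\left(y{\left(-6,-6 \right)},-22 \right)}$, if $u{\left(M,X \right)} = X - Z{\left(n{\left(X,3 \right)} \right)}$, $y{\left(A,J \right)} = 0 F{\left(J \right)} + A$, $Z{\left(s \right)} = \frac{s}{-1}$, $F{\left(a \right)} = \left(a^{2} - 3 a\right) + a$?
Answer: $529$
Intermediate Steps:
$F{\left(a \right)} = a^{2} - 2 a$
$Z{\left(s \right)} = - s$ ($Z{\left(s \right)} = s \left(-1\right) = - s$)
$y{\left(A,J \right)} = A$ ($y{\left(A,J \right)} = 0 J \left(-2 + J\right) + A = 0 + A = A$)
$u{\left(M,X \right)} = -1 + X$ ($u{\left(M,X \right)} = X - \left(-1\right) \left(-1\right) = X - 1 = -1 + X$)
$u^{2}{\left(y{\left(-6,-6 \right)},-22 \right)} = \left(-1 - 22\right)^{2} = \left(-23\right)^{2} = 529$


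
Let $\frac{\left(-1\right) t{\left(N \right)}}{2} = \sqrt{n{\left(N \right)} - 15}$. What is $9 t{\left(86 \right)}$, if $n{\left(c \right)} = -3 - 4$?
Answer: $- 18 i \sqrt{22} \approx - 84.427 i$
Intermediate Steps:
$n{\left(c \right)} = -7$
$t{\left(N \right)} = - 2 i \sqrt{22}$ ($t{\left(N \right)} = - 2 \sqrt{-7 - 15} = - 2 \sqrt{-22} = - 2 i \sqrt{22}$)
$9 t{\left(86 \right)} = 9 \left(- 2 i \sqrt{22}\right) = - 18 i \sqrt{22}$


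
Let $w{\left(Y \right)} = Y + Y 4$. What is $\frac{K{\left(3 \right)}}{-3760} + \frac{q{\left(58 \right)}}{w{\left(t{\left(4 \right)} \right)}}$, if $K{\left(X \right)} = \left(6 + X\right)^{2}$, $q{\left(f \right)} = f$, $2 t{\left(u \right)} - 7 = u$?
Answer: $\frac{86341}{41360} \approx 2.0875$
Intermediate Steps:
$t{\left(u \right)} = \frac{7}{2} + \frac{u}{2}$
$w{\left(Y \right)} = 5 Y$ ($w{\left(Y \right)} = Y + 4 Y = 5 Y$)
$\frac{K{\left(3 \right)}}{-3760} + \frac{q{\left(58 \right)}}{w{\left(t{\left(4 \right)} \right)}} = \frac{\left(6 + 3\right)^{2}}{-3760} + \frac{58}{5 \left(\frac{7}{2} + \frac{1}{2} \cdot 4\right)} = 9^{2} \left(- \frac{1}{3760}\right) + \frac{58}{5 \left(\frac{7}{2} + 2\right)} = 81 \left(- \frac{1}{3760}\right) + \frac{58}{5 \cdot \frac{11}{2}} = - \frac{81}{3760} + \frac{58}{\frac{55}{2}} = - \frac{81}{3760} + 58 \cdot \frac{2}{55} = - \frac{81}{3760} + \frac{116}{55} = \frac{86341}{41360}$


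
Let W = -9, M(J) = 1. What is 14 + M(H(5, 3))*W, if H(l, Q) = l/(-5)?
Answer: 5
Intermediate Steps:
H(l, Q) = -l/5 (H(l, Q) = l*(-⅕) = -l/5)
14 + M(H(5, 3))*W = 14 + 1*(-9) = 14 - 9 = 5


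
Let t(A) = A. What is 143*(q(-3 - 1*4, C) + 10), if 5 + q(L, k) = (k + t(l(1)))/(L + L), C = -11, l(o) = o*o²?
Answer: 5720/7 ≈ 817.14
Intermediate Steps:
l(o) = o³
q(L, k) = -5 + (1 + k)/(2*L) (q(L, k) = -5 + (k + 1³)/(L + L) = -5 + (k + 1)/((2*L)) = -5 + (1 + k)*(1/(2*L)) = -5 + (1 + k)/(2*L))
143*(q(-3 - 1*4, C) + 10) = 143*((1 - 11 - 10*(-3 - 1*4))/(2*(-3 - 1*4)) + 10) = 143*((1 - 11 - 10*(-3 - 4))/(2*(-3 - 4)) + 10) = 143*((½)*(1 - 11 - 10*(-7))/(-7) + 10) = 143*((½)*(-⅐)*(1 - 11 + 70) + 10) = 143*((½)*(-⅐)*60 + 10) = 143*(-30/7 + 10) = 143*(40/7) = 5720/7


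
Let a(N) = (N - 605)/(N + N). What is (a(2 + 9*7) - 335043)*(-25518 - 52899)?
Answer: 341554104621/13 ≈ 2.6273e+10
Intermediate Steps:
a(N) = (-605 + N)/(2*N) (a(N) = (-605 + N)/((2*N)) = (-605 + N)*(1/(2*N)) = (-605 + N)/(2*N))
(a(2 + 9*7) - 335043)*(-25518 - 52899) = ((-605 + (2 + 9*7))/(2*(2 + 9*7)) - 335043)*(-25518 - 52899) = ((-605 + (2 + 63))/(2*(2 + 63)) - 335043)*(-78417) = ((1/2)*(-605 + 65)/65 - 335043)*(-78417) = ((1/2)*(1/65)*(-540) - 335043)*(-78417) = (-54/13 - 335043)*(-78417) = -4355613/13*(-78417) = 341554104621/13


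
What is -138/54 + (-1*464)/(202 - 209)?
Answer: 4015/63 ≈ 63.730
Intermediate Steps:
-138/54 + (-1*464)/(202 - 209) = -138*1/54 - 464/(-7) = -23/9 - 464*(-⅐) = -23/9 + 464/7 = 4015/63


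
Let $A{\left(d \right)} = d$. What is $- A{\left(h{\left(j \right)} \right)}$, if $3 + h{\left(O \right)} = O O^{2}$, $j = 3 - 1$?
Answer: $-5$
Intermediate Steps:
$j = 2$ ($j = 3 - 1 = 2$)
$h{\left(O \right)} = -3 + O^{3}$ ($h{\left(O \right)} = -3 + O O^{2} = -3 + O^{3}$)
$- A{\left(h{\left(j \right)} \right)} = - (-3 + 2^{3}) = - (-3 + 8) = \left(-1\right) 5 = -5$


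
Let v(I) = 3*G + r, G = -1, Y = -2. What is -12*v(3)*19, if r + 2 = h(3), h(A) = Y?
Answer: 1596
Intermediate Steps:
h(A) = -2
r = -4 (r = -2 - 2 = -4)
v(I) = -7 (v(I) = 3*(-1) - 4 = -3 - 4 = -7)
-12*v(3)*19 = -12*(-7)*19 = 84*19 = 1596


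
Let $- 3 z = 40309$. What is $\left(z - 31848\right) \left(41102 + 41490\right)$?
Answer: $- \frac{11220370976}{3} \approx -3.7401 \cdot 10^{9}$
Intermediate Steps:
$z = - \frac{40309}{3}$ ($z = \left(- \frac{1}{3}\right) 40309 = - \frac{40309}{3} \approx -13436.0$)
$\left(z - 31848\right) \left(41102 + 41490\right) = \left(- \frac{40309}{3} - 31848\right) \left(41102 + 41490\right) = \left(- \frac{135853}{3}\right) 82592 = - \frac{11220370976}{3}$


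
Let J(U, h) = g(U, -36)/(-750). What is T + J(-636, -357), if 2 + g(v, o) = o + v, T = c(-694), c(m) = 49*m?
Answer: -12751913/375 ≈ -34005.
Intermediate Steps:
T = -34006 (T = 49*(-694) = -34006)
g(v, o) = -2 + o + v (g(v, o) = -2 + (o + v) = -2 + o + v)
J(U, h) = 19/375 - U/750 (J(U, h) = (-2 - 36 + U)/(-750) = (-38 + U)*(-1/750) = 19/375 - U/750)
T + J(-636, -357) = -34006 + (19/375 - 1/750*(-636)) = -34006 + (19/375 + 106/125) = -34006 + 337/375 = -12751913/375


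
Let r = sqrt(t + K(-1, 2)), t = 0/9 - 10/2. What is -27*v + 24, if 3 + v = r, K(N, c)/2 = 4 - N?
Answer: 105 - 27*sqrt(5) ≈ 44.626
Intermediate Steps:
K(N, c) = 8 - 2*N (K(N, c) = 2*(4 - N) = 8 - 2*N)
t = -5 (t = 0*(1/9) - 10*1/2 = 0 - 5 = -5)
r = sqrt(5) (r = sqrt(-5 + (8 - 2*(-1))) = sqrt(-5 + (8 + 2)) = sqrt(-5 + 10) = sqrt(5) ≈ 2.2361)
v = -3 + sqrt(5) ≈ -0.76393
-27*v + 24 = -27*(-3 + sqrt(5)) + 24 = (81 - 27*sqrt(5)) + 24 = 105 - 27*sqrt(5)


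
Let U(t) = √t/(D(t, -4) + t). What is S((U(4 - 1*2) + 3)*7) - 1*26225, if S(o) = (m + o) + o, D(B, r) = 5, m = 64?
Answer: -26119 + 2*√2 ≈ -26116.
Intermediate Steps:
U(t) = √t/(5 + t)
S(o) = 64 + 2*o (S(o) = (64 + o) + o = 64 + 2*o)
S((U(4 - 1*2) + 3)*7) - 1*26225 = (64 + 2*((√(4 - 1*2)/(5 + (4 - 1*2)) + 3)*7)) - 1*26225 = (64 + 2*((√(4 - 2)/(5 + (4 - 2)) + 3)*7)) - 26225 = (64 + 2*((√2/(5 + 2) + 3)*7)) - 26225 = (64 + 2*((√2/7 + 3)*7)) - 26225 = (64 + 2*((3 + √2/7)*7)) - 26225 = (64 + 2*(21 + √2)) - 26225 = (64 + (42 + 2*√2)) - 26225 = (106 + 2*√2) - 26225 = -26119 + 2*√2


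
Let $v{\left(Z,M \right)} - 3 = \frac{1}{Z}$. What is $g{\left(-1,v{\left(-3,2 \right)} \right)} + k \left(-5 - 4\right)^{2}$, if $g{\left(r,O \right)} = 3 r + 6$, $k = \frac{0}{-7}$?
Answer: $3$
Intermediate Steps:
$k = 0$ ($k = 0 \left(- \frac{1}{7}\right) = 0$)
$v{\left(Z,M \right)} = 3 + \frac{1}{Z}$
$g{\left(r,O \right)} = 6 + 3 r$
$g{\left(-1,v{\left(-3,2 \right)} \right)} + k \left(-5 - 4\right)^{2} = \left(6 + 3 \left(-1\right)\right) + 0 \left(-5 - 4\right)^{2} = \left(6 - 3\right) + 0 \left(-9\right)^{2} = 3 + 0 \cdot 81 = 3 + 0 = 3$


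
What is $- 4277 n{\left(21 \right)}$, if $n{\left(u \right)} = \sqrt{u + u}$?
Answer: $- 4277 \sqrt{42} \approx -27718.0$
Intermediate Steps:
$n{\left(u \right)} = \sqrt{2} \sqrt{u}$ ($n{\left(u \right)} = \sqrt{2 u} = \sqrt{2} \sqrt{u}$)
$- 4277 n{\left(21 \right)} = - 4277 \sqrt{2} \sqrt{21} = - 4277 \sqrt{42}$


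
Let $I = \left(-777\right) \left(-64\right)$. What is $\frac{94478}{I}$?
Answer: $\frac{47239}{24864} \approx 1.8999$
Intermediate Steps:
$I = 49728$
$\frac{94478}{I} = \frac{94478}{49728} = 94478 \cdot \frac{1}{49728} = \frac{47239}{24864}$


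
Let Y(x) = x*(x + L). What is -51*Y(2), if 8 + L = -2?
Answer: 816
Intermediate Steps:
L = -10 (L = -8 - 2 = -10)
Y(x) = x*(-10 + x) (Y(x) = x*(x - 10) = x*(-10 + x))
-51*Y(2) = -102*(-10 + 2) = -102*(-8) = -51*(-16) = 816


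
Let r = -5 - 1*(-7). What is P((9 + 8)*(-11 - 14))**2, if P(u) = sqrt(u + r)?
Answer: -423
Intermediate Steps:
r = 2 (r = -5 + 7 = 2)
P(u) = sqrt(2 + u) (P(u) = sqrt(u + 2) = sqrt(2 + u))
P((9 + 8)*(-11 - 14))**2 = (sqrt(2 + (9 + 8)*(-11 - 14)))**2 = (sqrt(2 + 17*(-25)))**2 = (sqrt(2 - 425))**2 = (sqrt(-423))**2 = (3*I*sqrt(47))**2 = -423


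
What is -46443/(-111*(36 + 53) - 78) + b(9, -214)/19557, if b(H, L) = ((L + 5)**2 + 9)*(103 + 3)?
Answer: 295726709/1224711 ≈ 241.47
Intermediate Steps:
b(H, L) = 954 + 106*(5 + L)**2 (b(H, L) = ((5 + L)**2 + 9)*106 = (9 + (5 + L)**2)*106 = 954 + 106*(5 + L)**2)
-46443/(-111*(36 + 53) - 78) + b(9, -214)/19557 = -46443/(-111*(36 + 53) - 78) + (954 + 106*(5 - 214)**2)/19557 = -46443/(-111*89 - 78) + (954 + 106*(-209)**2)*(1/19557) = -46443/(-9879 - 78) + (954 + 106*43681)*(1/19557) = -46443/(-9957) + (954 + 4630186)*(1/19557) = -46443*(-1/9957) + 4631140*(1/19557) = 15481/3319 + 87380/369 = 295726709/1224711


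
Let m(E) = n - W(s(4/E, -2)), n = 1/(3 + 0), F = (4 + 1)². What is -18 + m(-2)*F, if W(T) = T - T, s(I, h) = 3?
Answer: -29/3 ≈ -9.6667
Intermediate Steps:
W(T) = 0
F = 25 (F = 5² = 25)
n = ⅓ (n = 1/3 = ⅓ ≈ 0.33333)
m(E) = ⅓ (m(E) = ⅓ - 1*0 = ⅓ + 0 = ⅓)
-18 + m(-2)*F = -18 + (⅓)*25 = -18 + 25/3 = -29/3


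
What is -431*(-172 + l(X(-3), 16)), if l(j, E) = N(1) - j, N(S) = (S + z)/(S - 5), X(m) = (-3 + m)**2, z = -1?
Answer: 89648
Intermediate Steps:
N(S) = (-1 + S)/(-5 + S) (N(S) = (S - 1)/(S - 5) = (-1 + S)/(-5 + S))
l(j, E) = -j (l(j, E) = (-1 + 1)/(-5 + 1) - j = 0/(-4) - j = -1/4*0 - j = 0 - j = -j)
-431*(-172 + l(X(-3), 16)) = -431*(-172 - (-3 - 3)**2) = -431*(-172 - 1*(-6)**2) = -431*(-172 - 1*36) = -431*(-172 - 36) = -431*(-208) = 89648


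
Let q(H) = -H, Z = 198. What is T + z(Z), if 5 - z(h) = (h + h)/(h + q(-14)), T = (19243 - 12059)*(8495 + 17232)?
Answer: 9795606870/53 ≈ 1.8482e+8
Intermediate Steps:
T = 184822768 (T = 7184*25727 = 184822768)
z(h) = 5 - 2*h/(14 + h) (z(h) = 5 - (h + h)/(h - 1*(-14)) = 5 - 2*h/(h + 14) = 5 - 2*h/(14 + h))
T + z(Z) = 184822768 + (70 + 3*198)/(14 + 198) = 184822768 + (70 + 594)/212 = 184822768 + (1/212)*664 = 184822768 + 166/53 = 9795606870/53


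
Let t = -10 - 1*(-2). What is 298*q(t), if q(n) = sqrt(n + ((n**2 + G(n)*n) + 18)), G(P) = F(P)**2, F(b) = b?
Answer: 298*I*sqrt(438) ≈ 6236.7*I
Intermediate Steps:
t = -8 (t = -10 + 2 = -8)
G(P) = P**2
q(n) = sqrt(18 + n + n**2 + n**3) (q(n) = sqrt(n + ((n**2 + n**2*n) + 18)) = sqrt(n + ((n**2 + n**3) + 18)) = sqrt(n + (18 + n**2 + n**3)) = sqrt(18 + n + n**2 + n**3))
298*q(t) = 298*sqrt(18 - 8 + (-8)**2 + (-8)**3) = 298*sqrt(18 - 8 + 64 - 512) = 298*sqrt(-438) = 298*(I*sqrt(438)) = 298*I*sqrt(438)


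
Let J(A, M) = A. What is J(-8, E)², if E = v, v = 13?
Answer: 64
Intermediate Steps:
E = 13
J(-8, E)² = (-8)² = 64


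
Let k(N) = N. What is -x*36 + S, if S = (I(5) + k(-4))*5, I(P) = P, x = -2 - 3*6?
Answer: 725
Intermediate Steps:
x = -20 (x = -2 - 18 = -20)
S = 5 (S = (5 - 4)*5 = 1*5 = 5)
-x*36 + S = -1*(-20)*36 + 5 = 20*36 + 5 = 720 + 5 = 725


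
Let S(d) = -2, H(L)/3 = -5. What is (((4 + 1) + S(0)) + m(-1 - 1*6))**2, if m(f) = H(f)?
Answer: 144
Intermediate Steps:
H(L) = -15 (H(L) = 3*(-5) = -15)
m(f) = -15
(((4 + 1) + S(0)) + m(-1 - 1*6))**2 = (((4 + 1) - 2) - 15)**2 = ((5 - 2) - 15)**2 = (3 - 15)**2 = (-12)**2 = 144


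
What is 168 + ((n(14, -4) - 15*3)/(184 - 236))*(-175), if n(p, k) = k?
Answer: 161/52 ≈ 3.0962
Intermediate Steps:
168 + ((n(14, -4) - 15*3)/(184 - 236))*(-175) = 168 + ((-4 - 15*3)/(184 - 236))*(-175) = 168 + ((-4 - 45)/(-52))*(-175) = 168 - 49*(-1/52)*(-175) = 168 + (49/52)*(-175) = 168 - 8575/52 = 161/52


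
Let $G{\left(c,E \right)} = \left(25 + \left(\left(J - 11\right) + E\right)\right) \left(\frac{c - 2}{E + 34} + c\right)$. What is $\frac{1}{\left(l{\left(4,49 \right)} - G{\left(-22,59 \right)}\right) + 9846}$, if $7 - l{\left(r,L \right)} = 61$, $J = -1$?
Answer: $\frac{31}{353232} \approx 8.7761 \cdot 10^{-5}$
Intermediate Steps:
$l{\left(r,L \right)} = -54$ ($l{\left(r,L \right)} = 7 - 61 = -54$)
$G{\left(c,E \right)} = \left(13 + E\right) \left(c + \frac{-2 + c}{34 + E}\right)$ ($G{\left(c,E \right)} = \left(25 + \left(\left(-1 - 11\right) + E\right)\right) \left(\frac{c - 2}{E + 34} + c\right) = \left(25 + \left(-12 + E\right)\right) \left(\frac{-2 + c}{34 + E} + c\right) = \left(13 + E\right) \left(\frac{-2 + c}{34 + E} + c\right) = \left(13 + E\right) \left(c + \frac{-2 + c}{34 + E}\right)$)
$\frac{1}{\left(l{\left(4,49 \right)} - G{\left(-22,59 \right)}\right) + 9846} = \frac{1}{\left(-54 - \frac{-26 - 118 + 455 \left(-22\right) - 22 \cdot 59^{2} + 48 \cdot 59 \left(-22\right)}{34 + 59}\right) + 9846} = \frac{1}{\left(-54 - \frac{-26 - 118 - 10010 - 76582 - 62304}{93}\right) + 9846} = \frac{1}{\left(-54 - \frac{1}{93} \left(-149040\right)\right) + 9846} = \frac{1}{\left(-54 - - \frac{49680}{31}\right) + 9846} = \frac{1}{\left(-54 + \frac{49680}{31}\right) + 9846} = \frac{1}{\frac{48006}{31} + 9846} = \frac{1}{\frac{353232}{31}} = \frac{31}{353232}$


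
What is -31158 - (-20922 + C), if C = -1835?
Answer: -8401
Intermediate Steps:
-31158 - (-20922 + C) = -31158 - (-20922 - 1835) = -31158 - 1*(-22757) = -31158 + 22757 = -8401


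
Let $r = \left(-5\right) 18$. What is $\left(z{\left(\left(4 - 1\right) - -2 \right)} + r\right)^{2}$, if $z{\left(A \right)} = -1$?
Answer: $8281$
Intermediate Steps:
$r = -90$
$\left(z{\left(\left(4 - 1\right) - -2 \right)} + r\right)^{2} = \left(-1 - 90\right)^{2} = \left(-91\right)^{2} = 8281$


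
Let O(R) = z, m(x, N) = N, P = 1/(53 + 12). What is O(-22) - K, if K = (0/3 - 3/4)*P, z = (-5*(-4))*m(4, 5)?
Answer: 26003/260 ≈ 100.01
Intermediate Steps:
P = 1/65 ≈ 0.015385
z = 100 (z = -5*(-4)*5 = 20*5 = 100)
O(R) = 100
K = -3/260 (K = (0/3 - 3/4)*(1/65) = (0*(1/3) - 3*1/4)*(1/65) = (0 - 3/4)*(1/65) = -3/4*1/65 = -3/260 ≈ -0.011538)
O(-22) - K = 100 - 1*(-3/260) = 100 + 3/260 = 26003/260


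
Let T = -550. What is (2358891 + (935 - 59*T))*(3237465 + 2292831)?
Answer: 13229994393696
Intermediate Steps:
(2358891 + (935 - 59*T))*(3237465 + 2292831) = (2358891 + (935 - 59*(-550)))*(3237465 + 2292831) = (2358891 + (935 + 32450))*5530296 = (2358891 + 33385)*5530296 = 2392276*5530296 = 13229994393696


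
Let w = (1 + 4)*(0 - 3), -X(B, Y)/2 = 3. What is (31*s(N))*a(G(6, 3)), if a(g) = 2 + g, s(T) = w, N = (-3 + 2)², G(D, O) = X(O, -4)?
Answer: 1860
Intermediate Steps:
X(B, Y) = -6 (X(B, Y) = -2*3 = -6)
G(D, O) = -6
N = 1 (N = (-1)² = 1)
w = -15 (w = 5*(-3) = -15)
s(T) = -15
(31*s(N))*a(G(6, 3)) = (31*(-15))*(2 - 6) = -465*(-4) = 1860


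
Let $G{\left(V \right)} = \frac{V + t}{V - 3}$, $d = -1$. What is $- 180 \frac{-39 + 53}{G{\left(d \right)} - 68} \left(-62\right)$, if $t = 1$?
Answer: $- \frac{39060}{17} \approx -2297.6$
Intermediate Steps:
$G{\left(V \right)} = \frac{1 + V}{-3 + V}$ ($G{\left(V \right)} = \frac{V + 1}{V - 3} = \frac{1 + V}{-3 + V}$)
$- 180 \frac{-39 + 53}{G{\left(d \right)} - 68} \left(-62\right) = - 180 \frac{-39 + 53}{\frac{1 - 1}{-3 - 1} - 68} \left(-62\right) = - 180 \frac{14}{\frac{1}{-4} \cdot 0 - 68} \left(-62\right) = - 180 \frac{14}{\left(- \frac{1}{4}\right) 0 - 68} \left(-62\right) = - 180 \frac{14}{0 - 68} \left(-62\right) = - 180 \frac{14}{-68} \left(-62\right) = - 180 \cdot 14 \left(- \frac{1}{68}\right) \left(-62\right) = \left(-180\right) \left(- \frac{7}{34}\right) \left(-62\right) = \frac{630}{17} \left(-62\right) = - \frac{39060}{17}$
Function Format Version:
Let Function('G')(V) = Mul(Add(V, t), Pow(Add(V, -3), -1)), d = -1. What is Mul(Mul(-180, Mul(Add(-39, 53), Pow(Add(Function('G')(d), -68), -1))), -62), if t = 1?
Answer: Rational(-39060, 17) ≈ -2297.6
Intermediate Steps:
Function('G')(V) = Mul(Pow(Add(-3, V), -1), Add(1, V)) (Function('G')(V) = Mul(Add(V, 1), Pow(Add(V, -3), -1)) = Mul(Add(1, V), Pow(Add(-3, V), -1)) = Mul(Pow(Add(-3, V), -1), Add(1, V)))
Mul(Mul(-180, Mul(Add(-39, 53), Pow(Add(Function('G')(d), -68), -1))), -62) = Mul(Mul(-180, Mul(Add(-39, 53), Pow(Add(Mul(Pow(Add(-3, -1), -1), Add(1, -1)), -68), -1))), -62) = Mul(Mul(-180, Mul(14, Pow(Add(Mul(Pow(-4, -1), 0), -68), -1))), -62) = Mul(Mul(-180, Mul(14, Pow(Add(Mul(Rational(-1, 4), 0), -68), -1))), -62) = Mul(Mul(-180, Mul(14, Pow(Add(0, -68), -1))), -62) = Mul(Mul(-180, Mul(14, Pow(-68, -1))), -62) = Mul(Mul(-180, Mul(14, Rational(-1, 68))), -62) = Mul(Mul(-180, Rational(-7, 34)), -62) = Mul(Rational(630, 17), -62) = Rational(-39060, 17)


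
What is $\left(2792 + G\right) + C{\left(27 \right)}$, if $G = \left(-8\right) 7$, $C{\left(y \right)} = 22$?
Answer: $2758$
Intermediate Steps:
$G = -56$
$\left(2792 + G\right) + C{\left(27 \right)} = \left(2792 - 56\right) + 22 = 2736 + 22 = 2758$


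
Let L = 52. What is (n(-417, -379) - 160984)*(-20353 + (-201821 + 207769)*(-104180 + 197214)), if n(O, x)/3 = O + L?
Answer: -89685746722441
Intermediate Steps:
n(O, x) = 156 + 3*O (n(O, x) = 3*(O + 52) = 3*(52 + O) = 156 + 3*O)
(n(-417, -379) - 160984)*(-20353 + (-201821 + 207769)*(-104180 + 197214)) = ((156 + 3*(-417)) - 160984)*(-20353 + (-201821 + 207769)*(-104180 + 197214)) = ((156 - 1251) - 160984)*(-20353 + 5948*93034) = (-1095 - 160984)*(-20353 + 553366232) = -162079*553345879 = -89685746722441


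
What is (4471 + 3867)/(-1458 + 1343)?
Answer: -8338/115 ≈ -72.504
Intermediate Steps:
(4471 + 3867)/(-1458 + 1343) = 8338/(-115) = 8338*(-1/115) = -8338/115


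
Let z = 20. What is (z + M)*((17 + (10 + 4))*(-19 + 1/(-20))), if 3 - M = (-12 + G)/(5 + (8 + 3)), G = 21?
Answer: -4240149/320 ≈ -13250.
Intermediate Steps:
M = 39/16 (M = 3 - (-12 + 21)/(5 + (8 + 3)) = 3 - 9/(5 + 11) = 3 - 9/16 = 39/16 ≈ 2.4375)
(z + M)*((17 + (10 + 4))*(-19 + 1/(-20))) = (20 + 39/16)*((17 + (10 + 4))*(-19 + 1/(-20))) = 359*((17 + 14)*(-19 - 1/20))/16 = 359*(31*(-381/20))/16 = (359/16)*(-11811/20) = -4240149/320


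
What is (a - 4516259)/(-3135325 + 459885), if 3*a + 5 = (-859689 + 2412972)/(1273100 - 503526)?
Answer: 2085357761117/1235369437536 ≈ 1.6880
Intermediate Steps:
a = -2294587/2308722 (a = -5/3 + ((-859689 + 2412972)/(1273100 - 503526))/3 = -5/3 + (1553283/769574)/3 = -5/3 + (1553283*(1/769574))/3 = -5/3 + (⅓)*(1553283/769574) = -5/3 + 517761/769574 = -2294587/2308722 ≈ -0.99388)
(a - 4516259)/(-3135325 + 459885) = (-2294587/2308722 - 4516259)/(-3135325 + 459885) = -10426788805585/2308722/(-2675440) = -10426788805585/2308722*(-1/2675440) = 2085357761117/1235369437536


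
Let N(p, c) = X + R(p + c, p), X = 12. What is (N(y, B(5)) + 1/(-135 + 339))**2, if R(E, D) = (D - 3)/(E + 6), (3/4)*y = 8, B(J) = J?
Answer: 26855671129/175827600 ≈ 152.74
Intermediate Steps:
y = 32/3 (y = (4/3)*8 = 32/3 ≈ 10.667)
R(E, D) = (-3 + D)/(6 + E)
N(p, c) = 12 + (-3 + p)/(6 + c + p) (N(p, c) = 12 + (-3 + p)/(6 + (p + c)) = 12 + (-3 + p)/(6 + (c + p)) = 12 + (-3 + p)/(6 + c + p))
(N(y, B(5)) + 1/(-135 + 339))**2 = ((69 + 12*5 + 13*(32/3))/(6 + 5 + 32/3) + 1/(-135 + 339))**2 = ((69 + 60 + 416/3)/(65/3) + 1/204)**2 = ((3/65)*(803/3) + 1/204)**2 = (803/65 + 1/204)**2 = (163877/13260)**2 = 26855671129/175827600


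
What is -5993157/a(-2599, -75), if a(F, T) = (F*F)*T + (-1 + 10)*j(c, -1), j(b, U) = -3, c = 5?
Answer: 1997719/168870034 ≈ 0.011830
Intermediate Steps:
a(F, T) = -27 + T*F² (a(F, T) = (F*F)*T + (-1 + 10)*(-3) = F²*T + 9*(-3) = T*F² - 27 = -27 + T*F²)
-5993157/a(-2599, -75) = -5993157/(-27 - 75*(-2599)²) = -5993157/(-27 - 75*6754801) = -5993157/(-27 - 506610075) = -5993157/(-506610102) = -5993157*(-1/506610102) = 1997719/168870034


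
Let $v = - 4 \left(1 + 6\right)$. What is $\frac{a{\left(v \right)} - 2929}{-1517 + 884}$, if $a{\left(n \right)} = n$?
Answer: $\frac{2957}{633} \approx 4.6714$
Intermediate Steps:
$v = -28$ ($v = \left(-4\right) 7 = -28$)
$\frac{a{\left(v \right)} - 2929}{-1517 + 884} = \frac{-28 - 2929}{-1517 + 884} = - \frac{2957}{-633} = \left(-2957\right) \left(- \frac{1}{633}\right) = \frac{2957}{633}$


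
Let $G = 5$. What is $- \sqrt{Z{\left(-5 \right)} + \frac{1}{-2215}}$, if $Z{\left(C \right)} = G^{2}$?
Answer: $- \frac{\sqrt{122653410}}{2215} \approx -5.0$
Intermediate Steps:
$Z{\left(C \right)} = 25$ ($Z{\left(C \right)} = 5^{2} = 25$)
$- \sqrt{Z{\left(-5 \right)} + \frac{1}{-2215}} = - \sqrt{25 + \frac{1}{-2215}} = - \sqrt{25 - \frac{1}{2215}} = - \sqrt{\frac{55374}{2215}} = - \frac{\sqrt{122653410}}{2215}$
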